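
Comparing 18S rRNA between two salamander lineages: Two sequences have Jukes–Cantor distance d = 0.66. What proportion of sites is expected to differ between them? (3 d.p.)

0.439

p = (3/4)(1 − e^(−4d/3)) = 0.75 × (1 − e^(-0.88)) = 0.75 × (1 − 0.414783) = 0.438913.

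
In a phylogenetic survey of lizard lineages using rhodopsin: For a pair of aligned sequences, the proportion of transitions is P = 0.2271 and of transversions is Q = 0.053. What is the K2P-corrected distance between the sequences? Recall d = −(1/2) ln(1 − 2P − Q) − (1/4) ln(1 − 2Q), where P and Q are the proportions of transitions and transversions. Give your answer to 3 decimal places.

Under the Kimura two-parameter model, d = −½ ln(1 − 2P − Q) − ¼ ln(1 − 2Q).
1 − 2P − Q = 0.4928, giving −½ ln(0.4928) = 0.353826.
1 − 2Q = 0.894, giving −¼ ln(0.894) = 0.028012.
d = 0.353826 + 0.028012 = 0.381838.

0.382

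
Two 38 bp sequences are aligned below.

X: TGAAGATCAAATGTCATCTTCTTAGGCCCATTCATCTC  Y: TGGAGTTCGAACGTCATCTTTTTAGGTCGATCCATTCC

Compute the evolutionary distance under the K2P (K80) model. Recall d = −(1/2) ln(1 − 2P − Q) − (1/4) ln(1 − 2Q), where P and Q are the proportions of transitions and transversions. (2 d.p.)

Of 38 sites, 8 differences are transitions and 2 are transversions, so P = 8/38 ≈ 0.210526 and Q = 2/38 ≈ 0.052632.
Under the Kimura two-parameter model, d = −½ ln(1 − 2P − Q) − ¼ ln(1 − 2Q).
1 − 2P − Q = 0.526316, giving −½ ln(0.526316) = 0.320927.
1 − 2Q = 0.894736, giving −¼ ln(0.894736) = 0.027807.
d = 0.320927 + 0.027807 = 0.348734.

0.35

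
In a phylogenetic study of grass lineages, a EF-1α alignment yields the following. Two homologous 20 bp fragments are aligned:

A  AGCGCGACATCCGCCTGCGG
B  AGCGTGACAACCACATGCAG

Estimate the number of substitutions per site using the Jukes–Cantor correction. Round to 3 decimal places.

The sequences differ at 5 of 20 sites (5, 10, 13, 15, 19), so p = 5/20 = 0.25.
d = −(3/4) ln(1 − 4p/3) = −0.75 ln(1 − 0.333333) = −0.75 ln(0.666667)
  = −0.75 × (-0.405465) = 0.304099 substitutions/site.

0.304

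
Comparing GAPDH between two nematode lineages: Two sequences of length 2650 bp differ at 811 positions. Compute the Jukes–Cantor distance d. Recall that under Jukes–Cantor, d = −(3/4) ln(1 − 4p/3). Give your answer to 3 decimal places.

0.393

p = 811/2650 ≈ 0.306038.
d = −(3/4) ln(1 − 4p/3) = −0.75 ln(1 − 0.408051) = −0.75 ln(0.591949)
  = −0.75 × (-0.524335) = 0.393251 substitutions/site.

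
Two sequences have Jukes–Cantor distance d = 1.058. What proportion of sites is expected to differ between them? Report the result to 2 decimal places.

0.57

p = (3/4)(1 − e^(−4d/3)) = 0.75 × (1 − e^(-1.410667)) = 0.75 × (1 − 0.243980) = 0.567015.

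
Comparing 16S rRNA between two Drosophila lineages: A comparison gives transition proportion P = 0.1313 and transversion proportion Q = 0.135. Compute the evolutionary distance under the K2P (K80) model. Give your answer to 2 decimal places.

Under the Kimura two-parameter model, d = −½ ln(1 − 2P − Q) − ¼ ln(1 − 2Q).
1 − 2P − Q = 0.6024, giving −½ ln(0.6024) = 0.253417.
1 − 2Q = 0.73, giving −¼ ln(0.73) = 0.078678.
d = 0.253417 + 0.078678 = 0.332095.

0.33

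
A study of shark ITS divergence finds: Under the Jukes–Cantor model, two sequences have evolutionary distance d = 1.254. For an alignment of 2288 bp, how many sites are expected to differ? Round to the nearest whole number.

1394

Invert JC69: p = (3/4)(1 − e^(−4d/3)) = 0.75 × (1 − e^(-1.672)) = 0.75 × (1 − 0.187871) = 0.609097.
Expected differing sites = pL ≈ 0.609097 × 2288 = 1393.613936 ≈ 1394.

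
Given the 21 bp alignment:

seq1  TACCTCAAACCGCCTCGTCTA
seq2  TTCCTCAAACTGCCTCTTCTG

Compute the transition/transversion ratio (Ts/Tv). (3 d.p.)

Transitions are A↔G and C↔T; transversions are all other mismatches.
Transitions: 2. Transversions: 2.
R = 2/2 = 1.000.

1.000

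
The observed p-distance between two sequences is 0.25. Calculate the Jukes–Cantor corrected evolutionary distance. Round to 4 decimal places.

d = −(3/4) ln(1 − 4p/3) = −0.75 ln(1 − 0.333333) = −0.75 ln(0.666667)
  = −0.75 × (-0.405465) = 0.304099 substitutions/site.

0.3041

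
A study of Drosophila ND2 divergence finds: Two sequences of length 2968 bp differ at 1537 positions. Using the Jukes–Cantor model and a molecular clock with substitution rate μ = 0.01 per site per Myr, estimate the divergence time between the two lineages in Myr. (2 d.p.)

p = 1537/2968 ≈ 0.517857.
d = −(3/4) ln(1 − 4p/3) = −0.75 ln(1 − 0.690476) = −0.75 ln(0.309524)
  = −0.75 × (-1.172720) = 0.879540 substitutions/site.
Under a molecular clock d = 2μt, so t = d/(2μ) = 0.879540 / (2 × 0.01) = 43.98 Myr.

43.98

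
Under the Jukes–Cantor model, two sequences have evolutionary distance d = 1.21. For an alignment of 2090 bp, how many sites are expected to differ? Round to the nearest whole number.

Invert JC69: p = (3/4)(1 − e^(−4d/3)) = 0.75 × (1 − e^(-1.613333)) = 0.75 × (1 − 0.199222) = 0.600584.
Expected differing sites = pL ≈ 0.600584 × 2090 = 1255.22056 ≈ 1255.

1255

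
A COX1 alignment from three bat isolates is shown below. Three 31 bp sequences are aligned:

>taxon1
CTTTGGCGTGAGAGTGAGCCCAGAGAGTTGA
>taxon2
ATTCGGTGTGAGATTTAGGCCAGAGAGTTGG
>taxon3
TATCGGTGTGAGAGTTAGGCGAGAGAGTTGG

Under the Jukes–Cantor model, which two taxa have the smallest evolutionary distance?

taxon2 and taxon3

taxon1–taxon2: 7/31 differ, p = 0.226, d = 0.269.
taxon1–taxon3: 8/31 differ, p = 0.258, d = 0.316.
taxon2–taxon3: 4/31 differ, p = 0.129, d = 0.142.
The smallest distance is between taxon2 and taxon3.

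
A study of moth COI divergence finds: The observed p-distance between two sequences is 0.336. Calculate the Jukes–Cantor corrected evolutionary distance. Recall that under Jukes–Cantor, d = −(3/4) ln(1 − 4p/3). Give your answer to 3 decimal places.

0.446

d = −(3/4) ln(1 − 4p/3) = −0.75 ln(1 − 0.448) = −0.75 ln(0.552)
  = −0.75 × (-0.594207) = 0.445655 substitutions/site.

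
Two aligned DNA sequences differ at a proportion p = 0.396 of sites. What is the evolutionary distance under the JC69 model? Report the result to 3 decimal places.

0.563

d = −(3/4) ln(1 − 4p/3) = −0.75 ln(1 − 0.528) = −0.75 ln(0.472)
  = −0.75 × (-0.750776) = 0.563082 substitutions/site.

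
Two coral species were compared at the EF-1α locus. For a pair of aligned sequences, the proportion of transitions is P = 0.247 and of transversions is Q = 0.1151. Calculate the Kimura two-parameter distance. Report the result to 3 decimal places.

Under the Kimura two-parameter model, d = −½ ln(1 − 2P − Q) − ¼ ln(1 − 2Q).
1 − 2P − Q = 0.3909, giving −½ ln(0.3909) = 0.469652.
1 − 2Q = 0.7698, giving −¼ ln(0.7698) = 0.065406.
d = 0.469652 + 0.065406 = 0.535058.

0.535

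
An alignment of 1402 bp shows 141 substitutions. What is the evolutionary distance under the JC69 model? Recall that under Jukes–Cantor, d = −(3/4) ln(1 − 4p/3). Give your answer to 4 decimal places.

p = 141/1402 ≈ 0.100571.
d = −(3/4) ln(1 − 4p/3) = −0.75 ln(1 − 0.134095) = −0.75 ln(0.865905)
  = −0.75 × (-0.143980) = 0.107985 substitutions/site.

0.1080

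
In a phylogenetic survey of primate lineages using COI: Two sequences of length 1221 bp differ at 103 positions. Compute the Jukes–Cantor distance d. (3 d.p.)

0.089

p = 103/1221 ≈ 0.084357.
d = −(3/4) ln(1 − 4p/3) = −0.75 ln(1 − 0.112476) = −0.75 ln(0.887524)
  = −0.75 × (-0.119320) = 0.089490 substitutions/site.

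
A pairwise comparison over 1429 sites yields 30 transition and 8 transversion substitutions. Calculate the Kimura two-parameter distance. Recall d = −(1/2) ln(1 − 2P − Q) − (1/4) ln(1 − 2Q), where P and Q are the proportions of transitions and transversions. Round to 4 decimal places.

P = 30/1429 ≈ 0.020994 and Q = 8/1429 ≈ 0.005598.
Under the Kimura two-parameter model, d = −½ ln(1 − 2P − Q) − ¼ ln(1 − 2Q).
1 − 2P − Q = 0.952414, giving −½ ln(0.952414) = 0.024378.
1 − 2Q = 0.988804, giving −¼ ln(0.988804) = 0.002815.
d = 0.024378 + 0.002815 = 0.027193.

0.0272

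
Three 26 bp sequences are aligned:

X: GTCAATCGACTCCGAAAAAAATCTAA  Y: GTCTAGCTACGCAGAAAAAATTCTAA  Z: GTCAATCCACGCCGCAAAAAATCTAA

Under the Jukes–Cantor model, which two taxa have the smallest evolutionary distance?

X and Z

X–Y: 6/26 differ, p = 0.231, d = 0.276.
X–Z: 3/26 differ, p = 0.115, d = 0.125.
Y–Z: 6/26 differ, p = 0.231, d = 0.276.
The smallest distance is between X and Z.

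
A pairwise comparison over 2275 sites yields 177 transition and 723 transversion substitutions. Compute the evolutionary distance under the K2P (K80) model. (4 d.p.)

P = 177/2275 ≈ 0.077802 and Q = 723/2275 ≈ 0.317802.
Under the Kimura two-parameter model, d = −½ ln(1 − 2P − Q) − ¼ ln(1 − 2Q).
1 − 2P − Q = 0.526594, giving −½ ln(0.526594) = 0.320663.
1 − 2Q = 0.364396, giving −¼ ln(0.364396) = 0.252379.
d = 0.320663 + 0.252379 = 0.573042.

0.5730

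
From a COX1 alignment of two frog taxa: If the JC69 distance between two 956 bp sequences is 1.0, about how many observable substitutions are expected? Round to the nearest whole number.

528

Invert JC69: p = (3/4)(1 − e^(−4d/3)) = 0.75 × (1 − e^(-1.333333)) = 0.75 × (1 − 0.263597) = 0.552302.
Expected differing sites = pL ≈ 0.552302 × 956 = 528.000712 ≈ 528.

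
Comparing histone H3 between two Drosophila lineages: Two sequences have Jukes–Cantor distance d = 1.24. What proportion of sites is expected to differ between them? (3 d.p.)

0.606

p = (3/4)(1 − e^(−4d/3)) = 0.75 × (1 − e^(-1.653333)) = 0.75 × (1 − 0.191411) = 0.606442.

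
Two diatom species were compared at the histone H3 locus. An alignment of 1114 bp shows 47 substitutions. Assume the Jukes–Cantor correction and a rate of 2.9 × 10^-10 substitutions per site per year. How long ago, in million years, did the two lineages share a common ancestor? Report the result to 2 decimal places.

74.87

p = 47/1114 ≈ 0.04219.
d = −(3/4) ln(1 − 4p/3) = −0.75 ln(1 − 0.056253) = −0.75 ln(0.943747)
  = −0.75 × (-0.057897) = 0.043423 substitutions/site.
Under a molecular clock d = 2μt, so t = d/(2μ) = 0.043423 / (2 × 2.9 × 10^-10) = 74.87 million years.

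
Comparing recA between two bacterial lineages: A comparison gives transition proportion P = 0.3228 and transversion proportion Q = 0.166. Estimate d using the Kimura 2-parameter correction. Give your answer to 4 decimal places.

0.9355

Under the Kimura two-parameter model, d = −½ ln(1 − 2P − Q) − ¼ ln(1 − 2Q).
1 − 2P − Q = 0.1884, giving −½ ln(0.1884) = 0.834594.
1 − 2Q = 0.668, giving −¼ ln(0.668) = 0.100867.
d = 0.834594 + 0.100867 = 0.935461.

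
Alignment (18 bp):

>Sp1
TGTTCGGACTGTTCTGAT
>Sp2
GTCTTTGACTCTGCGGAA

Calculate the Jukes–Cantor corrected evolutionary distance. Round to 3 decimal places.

The sequences differ at 9 of 18 sites (1, 2, 3, 5, 6, 11, 13, 15, 18), so p = 9/18 = 0.5.
d = −(3/4) ln(1 − 4p/3) = −0.75 ln(1 − 0.666667) = −0.75 ln(0.333333)
  = −0.75 × (-1.098613) = 0.823960 substitutions/site.

0.824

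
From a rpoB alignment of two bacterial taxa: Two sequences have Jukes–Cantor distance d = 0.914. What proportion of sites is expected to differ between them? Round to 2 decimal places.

p = (3/4)(1 − e^(−4d/3)) = 0.75 × (1 − e^(-1.218667)) = 0.75 × (1 − 0.295624) = 0.528282.

0.53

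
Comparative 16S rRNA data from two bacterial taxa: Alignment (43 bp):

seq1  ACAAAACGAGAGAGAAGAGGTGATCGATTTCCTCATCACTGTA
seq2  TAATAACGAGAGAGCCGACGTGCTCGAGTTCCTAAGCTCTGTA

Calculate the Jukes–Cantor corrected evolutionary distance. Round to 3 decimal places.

0.313

The sequences differ at 11 of 43 sites, so p = 11/43 ≈ 0.255814.
d = −(3/4) ln(1 − 4p/3) = −0.75 ln(1 − 0.341085) = −0.75 ln(0.658915)
  = −0.75 × (-0.417161) = 0.312871 substitutions/site.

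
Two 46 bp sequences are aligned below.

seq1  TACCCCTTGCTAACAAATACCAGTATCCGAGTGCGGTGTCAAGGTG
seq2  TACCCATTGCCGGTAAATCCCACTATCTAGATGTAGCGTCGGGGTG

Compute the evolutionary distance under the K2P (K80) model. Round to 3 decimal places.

Of 46 sites, 13 differences are transitions and 3 are transversions, so P = 13/46 ≈ 0.282609 and Q = 3/46 ≈ 0.065217.
Under the Kimura two-parameter model, d = −½ ln(1 − 2P − Q) − ¼ ln(1 − 2Q).
1 − 2P − Q = 0.369565, giving −½ ln(0.369565) = 0.497714.
1 − 2Q = 0.869566, giving −¼ ln(0.869566) = 0.034940.
d = 0.497714 + 0.034940 = 0.532654.

0.533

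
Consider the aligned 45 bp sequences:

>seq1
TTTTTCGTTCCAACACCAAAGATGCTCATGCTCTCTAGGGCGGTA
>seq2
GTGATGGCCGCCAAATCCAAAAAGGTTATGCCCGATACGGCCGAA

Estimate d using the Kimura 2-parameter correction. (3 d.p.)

Of 45 sites, 6 differences are transitions and 15 are transversions, so P = 6/45 ≈ 0.133333 and Q = 15/45 ≈ 0.333333.
Under the Kimura two-parameter model, d = −½ ln(1 − 2P − Q) − ¼ ln(1 − 2Q).
1 − 2P − Q = 0.400001, giving −½ ln(0.400001) = 0.458144.
1 − 2Q = 0.333334, giving −¼ ln(0.333334) = 0.274653.
d = 0.458144 + 0.274653 = 0.732797.

0.733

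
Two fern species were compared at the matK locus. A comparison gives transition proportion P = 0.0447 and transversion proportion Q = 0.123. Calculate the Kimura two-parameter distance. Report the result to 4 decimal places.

Under the Kimura two-parameter model, d = −½ ln(1 − 2P − Q) − ¼ ln(1 − 2Q).
1 − 2P − Q = 0.7876, giving −½ ln(0.7876) = 0.119382.
1 − 2Q = 0.754, giving −¼ ln(0.754) = 0.070591.
d = 0.119382 + 0.070591 = 0.189973.

0.1900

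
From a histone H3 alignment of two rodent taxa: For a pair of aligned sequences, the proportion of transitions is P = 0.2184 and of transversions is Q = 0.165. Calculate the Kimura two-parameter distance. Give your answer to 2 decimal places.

Under the Kimura two-parameter model, d = −½ ln(1 − 2P − Q) − ¼ ln(1 − 2Q).
1 − 2P − Q = 0.3982, giving −½ ln(0.3982) = 0.460400.
1 − 2Q = 0.67, giving −¼ ln(0.67) = 0.100119.
d = 0.460400 + 0.100119 = 0.560519.

0.56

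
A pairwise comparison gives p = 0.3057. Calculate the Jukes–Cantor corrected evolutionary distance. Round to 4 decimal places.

d = −(3/4) ln(1 − 4p/3) = −0.75 ln(1 − 0.4076) = −0.75 ln(0.5924)
  = −0.75 × (-0.523573) = 0.392680 substitutions/site.

0.3927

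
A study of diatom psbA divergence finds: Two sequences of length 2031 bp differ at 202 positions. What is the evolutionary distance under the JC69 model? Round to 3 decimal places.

p = 202/2031 ≈ 0.099458.
d = −(3/4) ln(1 − 4p/3) = −0.75 ln(1 − 0.132611) = −0.75 ln(0.867389)
  = −0.75 × (-0.142268) = 0.106701 substitutions/site.

0.107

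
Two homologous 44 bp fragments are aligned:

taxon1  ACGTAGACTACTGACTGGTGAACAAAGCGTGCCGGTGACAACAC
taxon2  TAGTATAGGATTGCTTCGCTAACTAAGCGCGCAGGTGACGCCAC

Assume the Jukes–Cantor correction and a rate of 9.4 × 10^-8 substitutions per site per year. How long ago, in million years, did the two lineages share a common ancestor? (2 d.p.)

The sequences differ at 16 of 44 sites, so p = 16/44 ≈ 0.363636.
d = −(3/4) ln(1 − 4p/3) = −0.75 ln(1 − 0.484848) = −0.75 ln(0.515152)
  = −0.75 × (-0.663293) = 0.497470 substitutions/site.
Under a molecular clock d = 2μt, so t = d/(2μ) = 0.497470 / (2 × 9.4 × 10^-8) = 2.65 million years.

2.65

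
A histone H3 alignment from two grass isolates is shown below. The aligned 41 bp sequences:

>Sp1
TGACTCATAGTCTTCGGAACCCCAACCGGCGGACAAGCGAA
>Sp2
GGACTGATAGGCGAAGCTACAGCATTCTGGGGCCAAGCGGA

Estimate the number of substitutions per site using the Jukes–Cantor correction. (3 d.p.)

The sequences differ at 16 of 41 sites, so p = 16/41 ≈ 0.390244.
d = −(3/4) ln(1 − 4p/3) = −0.75 ln(1 − 0.520325) = −0.75 ln(0.479675)
  = −0.75 × (-0.734646) = 0.550985 substitutions/site.

0.551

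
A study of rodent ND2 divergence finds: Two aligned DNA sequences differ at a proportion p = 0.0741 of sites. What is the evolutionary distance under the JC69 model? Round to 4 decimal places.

d = −(3/4) ln(1 − 4p/3) = −0.75 ln(1 − 0.0988) = −0.75 ln(0.9012)
  = −0.75 × (-0.104028) = 0.078021 substitutions/site.

0.0780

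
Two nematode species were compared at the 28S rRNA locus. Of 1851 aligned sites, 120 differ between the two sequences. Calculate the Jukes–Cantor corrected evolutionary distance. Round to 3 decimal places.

0.068

p = 120/1851 ≈ 0.06483.
d = −(3/4) ln(1 − 4p/3) = −0.75 ln(1 − 0.08644) = −0.75 ln(0.91356)
  = −0.75 × (-0.090406) = 0.067805 substitutions/site.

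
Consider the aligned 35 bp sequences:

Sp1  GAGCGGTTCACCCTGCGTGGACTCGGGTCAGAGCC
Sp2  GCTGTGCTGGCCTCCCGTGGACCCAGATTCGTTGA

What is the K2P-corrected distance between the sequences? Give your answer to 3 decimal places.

0.986

Of 35 sites, 8 differences are transitions and 11 are transversions, so P = 8/35 ≈ 0.228571 and Q = 11/35 ≈ 0.314286.
Under the Kimura two-parameter model, d = −½ ln(1 − 2P − Q) − ¼ ln(1 − 2Q).
1 − 2P − Q = 0.228572, giving −½ ln(0.228572) = 0.737952.
1 − 2Q = 0.371428, giving −¼ ln(0.371428) = 0.247600.
d = 0.737952 + 0.247600 = 0.985552.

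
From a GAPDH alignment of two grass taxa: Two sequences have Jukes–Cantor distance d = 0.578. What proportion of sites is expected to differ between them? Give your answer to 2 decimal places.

0.40

p = (3/4)(1 − e^(−4d/3)) = 0.75 × (1 − e^(-0.770667)) = 0.75 × (1 − 0.462704) = 0.402972.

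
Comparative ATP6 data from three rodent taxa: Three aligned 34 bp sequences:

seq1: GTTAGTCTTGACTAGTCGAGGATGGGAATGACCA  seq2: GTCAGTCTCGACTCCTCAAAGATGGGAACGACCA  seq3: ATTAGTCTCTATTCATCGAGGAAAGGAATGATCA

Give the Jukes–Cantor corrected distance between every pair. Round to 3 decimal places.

d(seq1,seq2) = 0.241, d(seq1,seq3) = 0.326, d(seq2,seq3) = 0.423

seq1–seq2: 7/34 sites differ → p ≈ 0.205882, d = −0.75 ln(1 − 0.274509) = 0.240680 ≈ 0.241.
seq1–seq3: 9/34 sites differ → p ≈ 0.264706, d = −0.75 ln(1 − 0.352941) = 0.326488 ≈ 0.326.
seq2–seq3: 11/34 sites differ → p ≈ 0.323529, d = −0.75 ln(1 − 0.431372) = 0.423397 ≈ 0.423.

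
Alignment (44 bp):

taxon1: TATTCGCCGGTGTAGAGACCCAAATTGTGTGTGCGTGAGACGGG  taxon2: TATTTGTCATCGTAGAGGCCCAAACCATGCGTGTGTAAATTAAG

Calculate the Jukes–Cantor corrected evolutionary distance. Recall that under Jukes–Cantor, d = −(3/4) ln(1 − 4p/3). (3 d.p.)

The sequences differ at 17 of 44 sites, so p = 17/44 ≈ 0.386364.
d = −(3/4) ln(1 − 4p/3) = −0.75 ln(1 − 0.515152) = −0.75 ln(0.484848)
  = −0.75 × (-0.723920) = 0.542940 substitutions/site.

0.543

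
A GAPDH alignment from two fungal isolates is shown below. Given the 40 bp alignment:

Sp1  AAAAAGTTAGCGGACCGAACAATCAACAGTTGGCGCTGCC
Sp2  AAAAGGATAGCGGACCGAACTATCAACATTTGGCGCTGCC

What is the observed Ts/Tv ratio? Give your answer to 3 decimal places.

0.333

Transitions are A↔G and C↔T; transversions are all other mismatches.
Transitions: 1. Transversions: 3.
R = 1/3 = 0.333333… ≈ 0.333 (to 3 d.p.).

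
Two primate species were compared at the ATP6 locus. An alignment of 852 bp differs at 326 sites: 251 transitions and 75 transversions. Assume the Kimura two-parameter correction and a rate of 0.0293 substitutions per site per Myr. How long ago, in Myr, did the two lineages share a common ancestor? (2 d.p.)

10.47

P = 251/852 ≈ 0.294601 and Q = 75/852 ≈ 0.088028.
Under the Kimura two-parameter model, d = −½ ln(1 − 2P − Q) − ¼ ln(1 − 2Q).
1 − 2P − Q = 0.32277, giving −½ ln(0.32277) = 0.565408.
1 − 2Q = 0.823944, giving −¼ ln(0.823944) = 0.048413.
d = 0.565408 + 0.048413 = 0.613821.
Under a molecular clock d = 2μt, so t = d/(2μ) = 0.613821 / (2 × 0.0293) = 10.47 Myr.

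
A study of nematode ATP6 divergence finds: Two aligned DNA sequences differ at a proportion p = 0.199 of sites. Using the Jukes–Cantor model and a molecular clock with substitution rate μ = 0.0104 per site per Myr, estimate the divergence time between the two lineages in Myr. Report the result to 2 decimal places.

d = −(3/4) ln(1 − 4p/3) = −0.75 ln(1 − 0.265333) = −0.75 ln(0.734667)
  = −0.75 × (-0.308338) = 0.231254 substitutions/site.
Under a molecular clock d = 2μt, so t = d/(2μ) = 0.231254 / (2 × 0.0104) = 11.12 Myr.

11.12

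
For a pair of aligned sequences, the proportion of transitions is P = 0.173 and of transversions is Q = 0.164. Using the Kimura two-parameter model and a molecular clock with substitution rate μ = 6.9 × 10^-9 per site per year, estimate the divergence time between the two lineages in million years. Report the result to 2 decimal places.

33.05

Under the Kimura two-parameter model, d = −½ ln(1 − 2P − Q) − ¼ ln(1 − 2Q).
1 − 2P − Q = 0.49, giving −½ ln(0.49) = 0.356675.
1 − 2Q = 0.672, giving −¼ ln(0.672) = 0.099374.
d = 0.356675 + 0.099374 = 0.456049.
Under a molecular clock d = 2μt, so t = d/(2μ) = 0.456049 / (2 × 6.9 × 10^-9) = 33.05 million years.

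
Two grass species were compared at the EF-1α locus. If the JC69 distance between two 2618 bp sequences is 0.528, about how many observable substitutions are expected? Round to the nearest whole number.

Invert JC69: p = (3/4)(1 − e^(−4d/3)) = 0.75 × (1 − e^(-0.704)) = 0.75 × (1 − 0.494603) = 0.379048.
Expected differing sites = pL ≈ 0.379048 × 2618 = 992.347664 ≈ 992.

992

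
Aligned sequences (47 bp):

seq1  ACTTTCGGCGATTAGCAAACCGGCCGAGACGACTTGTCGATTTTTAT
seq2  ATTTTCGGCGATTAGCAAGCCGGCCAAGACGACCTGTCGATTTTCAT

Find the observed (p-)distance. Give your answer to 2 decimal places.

0.11

The sequences differ at 5 of 47 positions (sites 2, 19, 26, 34, 45).
p = 5/47 = 0.106382… ≈ 0.11 (to 2 d.p.).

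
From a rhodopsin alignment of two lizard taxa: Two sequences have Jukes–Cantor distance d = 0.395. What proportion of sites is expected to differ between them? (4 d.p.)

p = (3/4)(1 − e^(−4d/3)) = 0.75 × (1 − e^(-0.526667)) = 0.75 × (1 − 0.590570) = 0.307073.

0.3071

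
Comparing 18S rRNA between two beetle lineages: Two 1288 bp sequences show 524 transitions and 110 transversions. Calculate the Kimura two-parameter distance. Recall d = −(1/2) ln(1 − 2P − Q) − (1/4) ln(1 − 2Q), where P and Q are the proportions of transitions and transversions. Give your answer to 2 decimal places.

1.19

P = 524/1288 ≈ 0.406832 and Q = 110/1288 ≈ 0.085404.
Under the Kimura two-parameter model, d = −½ ln(1 − 2P − Q) − ¼ ln(1 − 2Q).
1 − 2P − Q = 0.100932, giving −½ ln(0.100932) = 1.146654.
1 − 2Q = 0.829192, giving −¼ ln(0.829192) = 0.046826.
d = 1.146654 + 0.046826 = 1.193480.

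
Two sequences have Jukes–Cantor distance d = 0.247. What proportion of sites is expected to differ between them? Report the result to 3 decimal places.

0.210

p = (3/4)(1 − e^(−4d/3)) = 0.75 × (1 − e^(-0.329333)) = 0.75 × (1 − 0.719403) = 0.210448.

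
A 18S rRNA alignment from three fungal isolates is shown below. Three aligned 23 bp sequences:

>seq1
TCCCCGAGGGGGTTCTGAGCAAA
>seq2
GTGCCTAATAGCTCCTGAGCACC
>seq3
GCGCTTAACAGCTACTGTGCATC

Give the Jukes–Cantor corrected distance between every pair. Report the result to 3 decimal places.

seq1–seq2: 11/23 sites differ → p ≈ 0.478261, d = −0.75 ln(1 − 0.637681) = 0.761423 ≈ 0.761.
seq1–seq3: 12/23 sites differ → p ≈ 0.521739, d = −0.75 ln(1 − 0.695652) = 0.892188 ≈ 0.892.
seq2–seq3: 6/23 sites differ → p ≈ 0.26087, d = −0.75 ln(1 − 0.347827) = 0.320584 ≈ 0.321.

d(seq1,seq2) = 0.761, d(seq1,seq3) = 0.892, d(seq2,seq3) = 0.321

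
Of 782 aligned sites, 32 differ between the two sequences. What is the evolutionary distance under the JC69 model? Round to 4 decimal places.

0.0421

p = 32/782 ≈ 0.040921.
d = −(3/4) ln(1 − 4p/3) = −0.75 ln(1 − 0.054561) = −0.75 ln(0.945439)
  = −0.75 × (-0.056106) = 0.042080 substitutions/site.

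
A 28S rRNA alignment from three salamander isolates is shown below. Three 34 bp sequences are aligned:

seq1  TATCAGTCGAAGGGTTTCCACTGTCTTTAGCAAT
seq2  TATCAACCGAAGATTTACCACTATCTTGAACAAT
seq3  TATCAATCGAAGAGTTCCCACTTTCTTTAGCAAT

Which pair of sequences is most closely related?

seq1–seq2: 8/34 differ, p = 0.235, d = 0.282.
seq1–seq3: 4/34 differ, p = 0.118, d = 0.128.
seq2–seq3: 6/34 differ, p = 0.176, d = 0.201.
The smallest distance is between seq1 and seq3.

seq1 and seq3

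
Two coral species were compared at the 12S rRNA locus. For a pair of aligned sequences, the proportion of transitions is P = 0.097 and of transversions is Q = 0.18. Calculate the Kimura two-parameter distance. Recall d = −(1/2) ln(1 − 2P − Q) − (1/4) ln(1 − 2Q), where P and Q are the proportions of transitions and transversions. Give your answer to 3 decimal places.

Under the Kimura two-parameter model, d = −½ ln(1 − 2P − Q) − ¼ ln(1 − 2Q).
1 − 2P − Q = 0.626, giving −½ ln(0.626) = 0.234202.
1 − 2Q = 0.64, giving −¼ ln(0.64) = 0.111572.
d = 0.234202 + 0.111572 = 0.345774.

0.346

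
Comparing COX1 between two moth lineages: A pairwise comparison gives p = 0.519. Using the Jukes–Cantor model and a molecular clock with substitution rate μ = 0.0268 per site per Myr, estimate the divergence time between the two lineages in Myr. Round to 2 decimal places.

16.48

d = −(3/4) ln(1 − 4p/3) = −0.75 ln(1 − 0.692) = −0.75 ln(0.308)
  = −0.75 × (-1.177655) = 0.883241 substitutions/site.
Under a molecular clock d = 2μt, so t = d/(2μ) = 0.883241 / (2 × 0.0268) = 16.48 Myr.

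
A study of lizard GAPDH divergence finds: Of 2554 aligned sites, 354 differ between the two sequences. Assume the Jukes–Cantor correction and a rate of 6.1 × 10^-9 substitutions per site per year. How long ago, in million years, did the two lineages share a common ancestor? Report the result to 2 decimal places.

p = 354/2554 ≈ 0.138606.
d = −(3/4) ln(1 − 4p/3) = −0.75 ln(1 − 0.184808) = −0.75 ln(0.815192)
  = −0.75 × (-0.204332) = 0.153249 substitutions/site.
Under a molecular clock d = 2μt, so t = d/(2μ) = 0.153249 / (2 × 6.1 × 10^-9) = 12.56 million years.

12.56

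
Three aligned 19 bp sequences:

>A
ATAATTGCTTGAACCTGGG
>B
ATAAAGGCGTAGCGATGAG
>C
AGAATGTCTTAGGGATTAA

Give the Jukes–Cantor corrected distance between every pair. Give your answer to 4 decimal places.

d(A,B) = 0.7489, d(A,C) = 1.1086, d(B,C) = 0.5068

A–B: 9/19 sites differ → p ≈ 0.473684, d = −0.75 ln(1 − 0.631579) = 0.748897 ≈ 0.7489.
A–C: 11/19 sites differ → p ≈ 0.578947, d = −0.75 ln(1 − 0.771929) = 1.108574 ≈ 1.1086.
B–C: 7/19 sites differ → p ≈ 0.368421, d = −0.75 ln(1 − 0.491228) = 0.506816 ≈ 0.5068.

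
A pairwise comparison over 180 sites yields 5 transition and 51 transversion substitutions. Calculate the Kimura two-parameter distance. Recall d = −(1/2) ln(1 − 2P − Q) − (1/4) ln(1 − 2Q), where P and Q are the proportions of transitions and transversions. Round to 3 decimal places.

0.416

P = 5/180 ≈ 0.027778 and Q = 51/180 ≈ 0.283333.
Under the Kimura two-parameter model, d = −½ ln(1 − 2P − Q) − ¼ ln(1 − 2Q).
1 − 2P − Q = 0.661111, giving −½ ln(0.661111) = 0.206917.
1 − 2Q = 0.433334, giving −¼ ln(0.433334) = 0.209062.
d = 0.206917 + 0.209062 = 0.415979.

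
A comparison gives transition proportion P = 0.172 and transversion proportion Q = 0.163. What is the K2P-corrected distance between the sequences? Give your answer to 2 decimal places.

Under the Kimura two-parameter model, d = −½ ln(1 − 2P − Q) − ¼ ln(1 − 2Q).
1 − 2P − Q = 0.493, giving −½ ln(0.493) = 0.353623.
1 − 2Q = 0.674, giving −¼ ln(0.674) = 0.098631.
d = 0.353623 + 0.098631 = 0.452254.

0.45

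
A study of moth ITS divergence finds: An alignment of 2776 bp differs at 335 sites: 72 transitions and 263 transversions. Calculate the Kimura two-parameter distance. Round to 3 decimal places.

0.132

P = 72/2776 ≈ 0.025937 and Q = 263/2776 ≈ 0.094741.
Under the Kimura two-parameter model, d = −½ ln(1 − 2P − Q) − ¼ ln(1 − 2Q).
1 − 2P − Q = 0.853385, giving −½ ln(0.853385) = 0.079272.
1 − 2Q = 0.810518, giving −¼ ln(0.810518) = 0.052520.
d = 0.079272 + 0.052520 = 0.131792.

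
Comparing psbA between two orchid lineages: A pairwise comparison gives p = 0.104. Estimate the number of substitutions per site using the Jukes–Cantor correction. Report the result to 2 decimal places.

0.11

d = −(3/4) ln(1 − 4p/3) = −0.75 ln(1 − 0.138667) = −0.75 ln(0.861333)
  = −0.75 × (-0.149274) = 0.111956 substitutions/site.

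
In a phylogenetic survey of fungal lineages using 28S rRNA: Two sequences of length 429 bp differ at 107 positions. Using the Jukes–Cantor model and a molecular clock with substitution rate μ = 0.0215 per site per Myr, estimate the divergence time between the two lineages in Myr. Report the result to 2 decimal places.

7.05

p = 107/429 ≈ 0.249417.
d = −(3/4) ln(1 − 4p/3) = −0.75 ln(1 − 0.332556) = −0.75 ln(0.667444)
  = −0.75 × (-0.404300) = 0.303225 substitutions/site.
Under a molecular clock d = 2μt, so t = d/(2μ) = 0.303225 / (2 × 0.0215) = 7.05 Myr.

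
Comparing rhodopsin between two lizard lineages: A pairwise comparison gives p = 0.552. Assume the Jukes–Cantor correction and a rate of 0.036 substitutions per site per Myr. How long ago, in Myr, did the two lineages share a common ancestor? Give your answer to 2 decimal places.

d = −(3/4) ln(1 − 4p/3) = −0.75 ln(1 − 0.736) = −0.75 ln(0.264)
  = −0.75 × (-1.331806) = 0.998855 substitutions/site.
Under a molecular clock d = 2μt, so t = d/(2μ) = 0.998855 / (2 × 0.036) = 13.87 Myr.

13.87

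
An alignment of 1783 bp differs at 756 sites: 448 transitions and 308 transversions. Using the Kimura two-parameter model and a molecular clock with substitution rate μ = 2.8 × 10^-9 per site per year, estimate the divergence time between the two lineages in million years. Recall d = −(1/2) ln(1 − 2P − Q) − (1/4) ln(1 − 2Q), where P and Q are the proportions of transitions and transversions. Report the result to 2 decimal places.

P = 448/1783 ≈ 0.251262 and Q = 308/1783 ≈ 0.172743.
Under the Kimura two-parameter model, d = −½ ln(1 − 2P − Q) − ¼ ln(1 − 2Q).
1 − 2P − Q = 0.324733, giving −½ ln(0.324733) = 0.562376.
1 − 2Q = 0.654514, giving −¼ ln(0.654514) = 0.105966.
d = 0.562376 + 0.105966 = 0.668342.
Under a molecular clock d = 2μt, so t = d/(2μ) = 0.668342 / (2 × 2.8 × 10^-9) = 119.35 million years.

119.35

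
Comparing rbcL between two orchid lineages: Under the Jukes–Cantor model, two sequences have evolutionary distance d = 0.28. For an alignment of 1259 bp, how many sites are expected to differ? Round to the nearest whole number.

Invert JC69: p = (3/4)(1 − e^(−4d/3)) = 0.75 × (1 − e^(-0.373333)) = 0.75 × (1 − 0.688436) = 0.233673.
Expected differing sites = pL ≈ 0.233673 × 1259 = 294.194307 ≈ 294.

294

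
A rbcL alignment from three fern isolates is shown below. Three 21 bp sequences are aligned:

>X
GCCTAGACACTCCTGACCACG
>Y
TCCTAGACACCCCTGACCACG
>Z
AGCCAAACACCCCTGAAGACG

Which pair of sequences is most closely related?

X–Y: 2/21 differ, p = 0.095, d = 0.102.
X–Z: 7/21 differ, p = 0.333, d = 0.441.
Y–Z: 6/21 differ, p = 0.286, d = 0.360.
The smallest distance is between X and Y.

X and Y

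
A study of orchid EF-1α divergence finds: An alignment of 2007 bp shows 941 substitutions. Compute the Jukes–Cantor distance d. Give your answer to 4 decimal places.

p = 941/2007 ≈ 0.468859.
d = −(3/4) ln(1 − 4p/3) = −0.75 ln(1 − 0.625145) = −0.75 ln(0.374855)
  = −0.75 × (-0.981216) = 0.735912 substitutions/site.

0.7359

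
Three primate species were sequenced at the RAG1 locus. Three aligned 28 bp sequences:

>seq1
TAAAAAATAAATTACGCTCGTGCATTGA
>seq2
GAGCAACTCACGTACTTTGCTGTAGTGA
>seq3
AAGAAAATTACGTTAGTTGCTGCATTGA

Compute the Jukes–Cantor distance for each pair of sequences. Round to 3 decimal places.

seq1–seq2: 13/28 sites differ → p ≈ 0.464286, d = −0.75 ln(1 − 0.619048) = 0.723811 ≈ 0.724.
seq1–seq3: 10/28 sites differ → p ≈ 0.357143, d = −0.75 ln(1 − 0.476191) = 0.484971 ≈ 0.485.
seq2–seq3: 9/28 sites differ → p ≈ 0.321429, d = −0.75 ln(1 − 0.428572) = 0.419713 ≈ 0.420.

d(seq1,seq2) = 0.724, d(seq1,seq3) = 0.485, d(seq2,seq3) = 0.420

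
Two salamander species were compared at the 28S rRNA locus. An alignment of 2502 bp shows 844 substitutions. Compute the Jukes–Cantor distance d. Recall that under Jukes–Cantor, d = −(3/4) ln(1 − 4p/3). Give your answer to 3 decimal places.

0.448

p = 844/2502 ≈ 0.33733.
d = −(3/4) ln(1 − 4p/3) = −0.75 ln(1 − 0.449773) = −0.75 ln(0.550227)
  = −0.75 × (-0.597424) = 0.448068 substitutions/site.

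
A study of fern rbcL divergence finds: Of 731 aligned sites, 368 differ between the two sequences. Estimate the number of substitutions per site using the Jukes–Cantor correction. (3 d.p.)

0.834

p = 368/731 ≈ 0.50342.
d = −(3/4) ln(1 − 4p/3) = −0.75 ln(1 − 0.671227) = −0.75 ln(0.328773)
  = −0.75 × (-1.112388) = 0.834291 substitutions/site.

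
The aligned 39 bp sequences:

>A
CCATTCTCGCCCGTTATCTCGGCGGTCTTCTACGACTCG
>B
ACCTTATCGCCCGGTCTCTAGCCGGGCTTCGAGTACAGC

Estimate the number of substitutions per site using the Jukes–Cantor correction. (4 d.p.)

0.4885

The sequences differ at 14 of 39 sites, so p = 14/39 ≈ 0.358974.
d = −(3/4) ln(1 − 4p/3) = −0.75 ln(1 − 0.478632) = −0.75 ln(0.521368)
  = −0.75 × (-0.651299) = 0.488474 substitutions/site.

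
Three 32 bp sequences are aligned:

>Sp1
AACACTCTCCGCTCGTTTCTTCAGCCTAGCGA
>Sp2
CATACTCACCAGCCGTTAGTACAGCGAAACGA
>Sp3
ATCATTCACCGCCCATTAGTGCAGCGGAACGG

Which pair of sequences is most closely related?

Sp2 and Sp3

Sp1–Sp2: 12/32 differ, p = 0.375, d = 0.520.
Sp1–Sp3: 12/32 differ, p = 0.375, d = 0.520.
Sp2–Sp3: 10/32 differ, p = 0.313, d = 0.404.
The smallest distance is between Sp2 and Sp3.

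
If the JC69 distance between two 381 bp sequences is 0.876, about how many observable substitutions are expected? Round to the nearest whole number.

Invert JC69: p = (3/4)(1 − e^(−4d/3)) = 0.75 × (1 − e^(-1.168)) = 0.75 × (1 − 0.310988) = 0.516759.
Expected differing sites = pL ≈ 0.516759 × 381 = 196.885179 ≈ 197.

197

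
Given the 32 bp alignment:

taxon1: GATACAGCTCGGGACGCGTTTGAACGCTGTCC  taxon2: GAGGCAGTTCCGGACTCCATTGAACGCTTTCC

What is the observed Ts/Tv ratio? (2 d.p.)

Transitions are A↔G and C↔T; transversions are all other mismatches.
Transitions: 2. Transversions: 6.
R = 2/6 = 0.333333… ≈ 0.33 (to 2 d.p.).

0.33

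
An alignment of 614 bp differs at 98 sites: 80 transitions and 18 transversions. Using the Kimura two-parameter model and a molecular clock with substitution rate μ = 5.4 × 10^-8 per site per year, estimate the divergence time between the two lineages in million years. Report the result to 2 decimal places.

P = 80/614 ≈ 0.130293 and Q = 18/614 ≈ 0.029316.
Under the Kimura two-parameter model, d = −½ ln(1 − 2P − Q) − ¼ ln(1 − 2Q).
1 − 2P − Q = 0.710098, giving −½ ln(0.710098) = 0.171176.
1 − 2Q = 0.941368, giving −¼ ln(0.941368) = 0.015105.
d = 0.171176 + 0.015105 = 0.186281.
Under a molecular clock d = 2μt, so t = d/(2μ) = 0.186281 / (2 × 5.4 × 10^-8) = 1.72 million years.

1.72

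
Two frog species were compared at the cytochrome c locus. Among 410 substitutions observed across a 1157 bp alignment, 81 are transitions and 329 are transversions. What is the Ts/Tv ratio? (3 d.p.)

0.246

R = 81/329 = 0.246200… ≈ 0.246 (to 3 d.p.).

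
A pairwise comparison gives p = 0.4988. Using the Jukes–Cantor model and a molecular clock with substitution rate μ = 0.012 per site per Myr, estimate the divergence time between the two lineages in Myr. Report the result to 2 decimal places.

34.18

d = −(3/4) ln(1 − 4p/3) = −0.75 ln(1 − 0.665067) = −0.75 ln(0.334933)
  = −0.75 × (-1.093825) = 0.820369 substitutions/site.
Under a molecular clock d = 2μt, so t = d/(2μ) = 0.820369 / (2 × 0.012) = 34.18 Myr.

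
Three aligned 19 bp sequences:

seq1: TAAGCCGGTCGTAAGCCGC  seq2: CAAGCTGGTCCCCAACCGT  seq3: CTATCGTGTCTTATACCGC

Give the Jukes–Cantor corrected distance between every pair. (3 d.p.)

seq1–seq2: 7/19 sites differ → p ≈ 0.368421, d = −0.75 ln(1 − 0.491228) = 0.506816 ≈ 0.507.
seq1–seq3: 8/19 sites differ → p ≈ 0.421053, d = −0.75 ln(1 − 0.561404) = 0.618132 ≈ 0.618.
seq2–seq3: 9/19 sites differ → p ≈ 0.473684, d = −0.75 ln(1 − 0.631579) = 0.748897 ≈ 0.749.

d(seq1,seq2) = 0.507, d(seq1,seq3) = 0.618, d(seq2,seq3) = 0.749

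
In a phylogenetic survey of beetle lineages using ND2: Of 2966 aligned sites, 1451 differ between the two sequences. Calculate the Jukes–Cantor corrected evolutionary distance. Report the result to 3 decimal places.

0.792

p = 1451/2966 ≈ 0.489211.
d = −(3/4) ln(1 − 4p/3) = −0.75 ln(1 − 0.652281) = −0.75 ln(0.347719)
  = −0.75 × (-1.056361) = 0.792271 substitutions/site.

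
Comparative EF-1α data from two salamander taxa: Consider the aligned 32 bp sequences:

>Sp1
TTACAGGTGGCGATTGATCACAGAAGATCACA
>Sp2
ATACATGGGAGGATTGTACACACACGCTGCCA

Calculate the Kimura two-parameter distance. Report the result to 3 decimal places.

Of 32 sites, 1 differences are transitions and 11 are transversions, so P = 1/32 = 0.03125 and Q = 11/32 = 0.34375.
Under the Kimura two-parameter model, d = −½ ln(1 − 2P − Q) − ¼ ln(1 − 2Q).
1 − 2P − Q = 0.59375, giving −½ ln(0.59375) = 0.260648.
1 − 2Q = 0.3125, giving −¼ ln(0.3125) = 0.290788.
d = 0.260648 + 0.290788 = 0.551436.

0.551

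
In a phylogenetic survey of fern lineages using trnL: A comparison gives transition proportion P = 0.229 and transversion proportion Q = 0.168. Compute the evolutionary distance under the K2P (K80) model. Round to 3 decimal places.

0.594

Under the Kimura two-parameter model, d = −½ ln(1 − 2P − Q) − ¼ ln(1 − 2Q).
1 − 2P − Q = 0.374, giving −½ ln(0.374) = 0.491750.
1 − 2Q = 0.664, giving −¼ ln(0.664) = 0.102368.
d = 0.491750 + 0.102368 = 0.594118.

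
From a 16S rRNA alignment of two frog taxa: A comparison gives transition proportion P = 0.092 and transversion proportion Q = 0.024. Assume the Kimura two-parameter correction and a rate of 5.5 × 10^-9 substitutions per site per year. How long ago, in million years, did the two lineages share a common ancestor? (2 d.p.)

Under the Kimura two-parameter model, d = −½ ln(1 − 2P − Q) − ¼ ln(1 − 2Q).
1 − 2P − Q = 0.792, giving −½ ln(0.792) = 0.116597.
1 − 2Q = 0.952, giving −¼ ln(0.952) = 0.012298.
d = 0.116597 + 0.012298 = 0.128895.
Under a molecular clock d = 2μt, so t = d/(2μ) = 0.128895 / (2 × 5.5 × 10^-9) = 11.72 million years.

11.72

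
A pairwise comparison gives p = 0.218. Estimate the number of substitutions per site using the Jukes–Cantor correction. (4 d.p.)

0.2576

d = −(3/4) ln(1 − 4p/3) = −0.75 ln(1 − 0.290667) = −0.75 ln(0.709333)
  = −0.75 × (-0.343430) = 0.257573 substitutions/site.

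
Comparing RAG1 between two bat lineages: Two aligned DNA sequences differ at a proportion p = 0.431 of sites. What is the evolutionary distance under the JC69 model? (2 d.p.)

0.64

d = −(3/4) ln(1 − 4p/3) = −0.75 ln(1 − 0.574667) = −0.75 ln(0.425333)
  = −0.75 × (-0.854883) = 0.641162 substitutions/site.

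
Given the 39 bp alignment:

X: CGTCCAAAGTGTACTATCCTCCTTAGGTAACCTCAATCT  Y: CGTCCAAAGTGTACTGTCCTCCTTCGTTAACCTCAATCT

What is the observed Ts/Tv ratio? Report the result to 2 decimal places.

Transitions are A↔G and C↔T; transversions are all other mismatches.
Transitions: 1. Transversions: 2.
R = 1/2 = 0.50.

0.50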